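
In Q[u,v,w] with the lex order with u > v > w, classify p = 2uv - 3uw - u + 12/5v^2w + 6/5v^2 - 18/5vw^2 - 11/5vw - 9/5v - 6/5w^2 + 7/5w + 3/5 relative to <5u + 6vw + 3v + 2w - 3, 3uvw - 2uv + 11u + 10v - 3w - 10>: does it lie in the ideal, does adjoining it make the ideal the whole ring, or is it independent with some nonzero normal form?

First compute the reduced Gröbner basis of I by Buchberger's algorithm.
f_1 = 5u + 6vw + 3v + 2w - 3, LT = u.
f_2 = 3uvw - 2uv + 11u + 10v - 3w - 10, LT = uvw.

S(f_1,f_2): lcm = uvw. S = 2/3uv - 11/3u + 6/5v^2w^2 + 3/5v^2w + 2/5vw^2 - 3/5vw - 10/3v + w + 10/3.
  reduce S modulo (f_1, f_2):
  remainder 6/5v^2w^2 - 1/5v^2w - 2/5v^2 + 2/5vw^2 + 53/15vw - 11/15v + 37/15w + 17/15 ≠ 0; add h_3 = 6/5v^2w^2 - 1/5v^2w - 2/5v^2 + 2/5vw^2 + 53/15vw - 11/15v + 37/15w + 17/15 to the basis.

The other S-polynomials (S(f_1,h_3), S(f_2,h_3)) all reduce to 0 modulo the current basis, so we have a Gröbner basis.
Inter-reduce: drop elements whose leading term is divisible by another's, tail-reduce, and make monic.
Reduced Gröbner basis: {u + 6/5vw + 3/5v + 2/5w - 3/5, v^2w^2 - 1/6v^2w - 1/3v^2 + 1/3vw^2 + 53/18vw - 11/18v + 37/18w + 17/18}.
Label its elements g_1 = u + 6/5vw + 3/5v + 2/5w - 3/5, g_2 = v^2w^2 - 1/6v^2w - 1/3v^2 + 1/3vw^2 + 53/18vw - 11/18v + 37/18w + 17/18.

Reduce p = 2uv - 3uw - u + 12/5v^2w + 6/5v^2 - 18/5vw^2 - 11/5vw - 9/5v - 6/5w^2 + 7/5w + 3/5 modulo G:
  leading term uv: subtract (2v)·g_1 from 2uv - 3uw - u + 12/5v^2w + 6/5v^2 - 18/5vw^2 - 11/5vw - 9/5v - 6/5w^2 + 7/5w + 3/5 → -3uw - u - 18/5vw^2 - 3vw - 3/5v - 6/5w^2 + 7/5w + 3/5
  leading term uw: subtract (-3w)·g_1 from -3uw - u - 18/5vw^2 - 3vw - 3/5v - 6/5w^2 + 7/5w + 3/5 → -u - 6/5vw - 3/5v - 2/5w + 3/5
  leading term u: subtract (-1)·g_1 from -u - 6/5vw - 3/5v - 2/5w + 3/5 → 0
  normal form = 0.
Since the normal form is 0, p ∈ I.

The remainder on division by a Gröbner basis is unique — it is the normal form.

2uv - 3uw - u + 12/5v^2w + 6/5v^2 - 18/5vw^2 - 11/5vw - 9/5v - 6/5w^2 + 7/5w + 3/5 lies in I (it reduces to 0).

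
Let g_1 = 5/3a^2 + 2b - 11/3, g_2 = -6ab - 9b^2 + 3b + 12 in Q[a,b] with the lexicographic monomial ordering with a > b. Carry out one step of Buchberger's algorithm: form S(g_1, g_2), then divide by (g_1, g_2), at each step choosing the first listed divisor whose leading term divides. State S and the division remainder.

S(g_1, g_2) = -3/2ab^2 + 1/2ab + 2a + 6/5b^2 - 11/5b; remainder on division = 2a + 9/4b^3 - 3/10b^2 - 99/20b + 1.

lcm(LM(g_1), LM(g_2)) = a^2b.
S = (lcm/LT(g_1))·g_1 − (lcm/LT(g_2))·g_2 = -3/2ab^2 + 1/2ab + 2a + 6/5b^2 - 11/5b.
Reduce S modulo (g_1, g_2) in that order:
  leading term ab^2: subtract (1/4b)·g_2 from -3/2ab^2 + 1/2ab + 2a + 6/5b^2 - 11/5b → 1/2ab + 2a + 9/4b^3 + 9/20b^2 - 26/5b
  leading term ab: subtract (-1/12)·g_2 from 1/2ab + 2a + 9/4b^3 + 9/20b^2 - 26/5b → 2a + 9/4b^3 - 3/10b^2 - 99/20b + 1
  leading term a: no divisor's leading term divides it; move 2a to the remainder.
  leading term b^3: no divisor's leading term divides it; move 9/4b^3 to the remainder.
  leading term b^2: no divisor's leading term divides it; move -3/10b^2 to the remainder.
  leading term b: no divisor's leading term divides it; move -99/20b to the remainder.
  leading term 1: no divisor's leading term divides it; move 1 to the remainder.
The remainder 2a + 9/4b^3 - 3/10b^2 - 99/20b + 1 is nonzero, so it would be added as the next basis element.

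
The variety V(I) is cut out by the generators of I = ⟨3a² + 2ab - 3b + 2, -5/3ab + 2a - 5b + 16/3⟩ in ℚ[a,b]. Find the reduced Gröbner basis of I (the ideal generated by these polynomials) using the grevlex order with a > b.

f_1 = 3a² + 2ab - 3b + 2, LT = a².
f_2 = -5/3ab + 2a - 5b + 16/3, LT = ab.

S(f_1,f_2): lcm = a²b. S = ⅔ab² + 6/5a² - 3ab - b² + 16/5a + ⅔b.
  leading term ab²: subtract (-⅖b)·f_2 from ⅔ab² + 6/5a² - 3ab - b² + 16/5a + ⅔b → 6/5a² - 11/5ab - 3b² + 16/5a + 14/5b
  leading term a²: subtract (⅖)·f_1 from 6/5a² - 11/5ab - 3b² + 16/5a + 14/5b → -3ab - 3b² + 16/5a + 4b - ⅘
  leading term ab: subtract (9/5)·f_2 from -3ab - 3b² + 16/5a + 4b - ⅘ → -3b² - ⅖a + 13b - 52/5
  leading term b²: no divisor's leading term divides it; move -3b² to the remainder.
  leading term a: no divisor's leading term divides it; move -⅖a to the remainder.
  leading term b: no divisor's leading term divides it; move 13b to the remainder.
  leading term 1: no divisor's leading term divides it; move -52/5 to the remainder.
  remainder -3b² - ⅖a + 13b - 52/5 ≠ 0; add g_3 = -3b² - ⅖a + 13b - 52/5 to the basis.

S(f_1,g_3): leading monomials are coprime, so the S-polynomial reduces to 0 (Buchberger's first criterion).
S(f_2,g_3): lcm = ab². S = -2/15a² + 47/15ab + 3b² - 52/15a - 16/5b.
  leading term a²: subtract (-2/45)·f_1 from -2/15a² + 47/15ab + 3b² - 52/15a - 16/5b → 29/9ab + 3b² - 52/15a - 10/3b + 4/45
  leading term ab: subtract (-29/15)·f_2 from 29/9ab + 3b² - 52/15a - 10/3b + 4/45 → 3b² + ⅖a - 13b + 52/5
  leading term b²: subtract (-1)·g_3 from 3b² + ⅖a - 13b + 52/5 → 0
  remainder 0.

Every S-polynomial of the final basis reduces to 0, so we have a Gröbner basis.

G = {a² + ⅘a - 3b + 14/5, ab - 6/5a + 3b - 16/5, b² + 2/15a - 13/3b + 52/15}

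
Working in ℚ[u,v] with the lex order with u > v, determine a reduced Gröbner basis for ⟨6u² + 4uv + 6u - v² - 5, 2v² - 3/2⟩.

G = {u² + ⅔uv + u - 23/24, v² - ¾}

f_1 = 6u² + 4uv + 6u - v² - 5, LT = u².
f_2 = 2v² - 3/2, LT = v².

The S-polynomials (S(f_1,f_2)) all reduce to 0 modulo the current basis, so we have a Gröbner basis.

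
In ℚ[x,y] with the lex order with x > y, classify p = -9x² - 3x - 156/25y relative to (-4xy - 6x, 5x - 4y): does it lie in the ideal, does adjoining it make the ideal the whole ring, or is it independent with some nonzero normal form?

First compute the reduced Gröbner basis of I by Buchberger's algorithm.
f_1 = -4xy - 6x, LT = xy.
f_2 = 5x - 4y, LT = x.

S(f_1,f_2): lcm = xy. S = 3/2x + ⅘y².
  leading term x: subtract (3/10)·f_2 from 3/2x + ⅘y² → ⅘y² + 6/5y
  leading term y²: no divisor's leading term divides it; move ⅘y² to the remainder.
  leading term y: no divisor's leading term divides it; move 6/5y to the remainder.
  remainder ⅘y² + 6/5y ≠ 0; add h_3 = ⅘y² + 6/5y to the basis.

The other S-polynomials (S(f_1,h_3), S(f_2,h_3)) all reduce to 0 modulo the current basis, so we have a Gröbner basis.
Inter-reduce: drop elements whose leading term is divisible by another's, tail-reduce, and make monic.
Reduced Gröbner basis: {x - ⅘y, y² + 3/2y}.
Label its elements g_1 = x - ⅘y, g_2 = y² + 3/2y.

Reduce p = -9x² - 3x - 156/25y modulo G:
  leading term x²: subtract (-9x)·g_1 from -9x² - 3x - 156/25y → -36/5xy - 3x - 156/25y
  leading term xy: subtract (-36/5y)·g_1 from -36/5xy - 3x - 156/25y → -3x - 144/25y² - 156/25y
  leading term x: subtract (-3)·g_1 from -3x - 144/25y² - 156/25y → -144/25y² - 216/25y
  leading term y²: subtract (-144/25)·g_2 from -144/25y² - 216/25y → 0
  normal form = 0.
Since the normal form is 0, p ∈ I.

-9x² - 3x - 156/25y lies in I (it reduces to 0).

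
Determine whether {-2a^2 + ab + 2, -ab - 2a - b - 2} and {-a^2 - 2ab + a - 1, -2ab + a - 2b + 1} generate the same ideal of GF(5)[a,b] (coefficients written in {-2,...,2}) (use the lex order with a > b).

Since reduced Gröbner bases are canonical representatives of ideals under a given ordering, it suffices to compute and compare them.
Buchberger on the first generating set:
f_1 = -2a^2 + ab + 2, LT = a^2.
f_2 = -ab - 2a - b - 2, LT = ab.

S(f_1,f_2): lcm = a^2b. S = -2a^2 + 2ab^2 - ab - 2a - b.
  leading term a^2: subtract (1)·f_1 from -2a^2 + 2ab^2 - ab - 2a - b → 2ab^2 - 2ab - 2a - b - 2
  leading term ab^2: subtract (-2b)·f_2 from 2ab^2 - 2ab - 2a - b - 2 → -ab - 2a - 2b^2 - 2
  leading term ab: subtract (1)·f_2 from -ab - 2a - 2b^2 - 2 → -2b^2 + b
  leading term b^2: no divisor's leading term divides it; move -2b^2 to the remainder.
  leading term b: no divisor's leading term divides it; move b to the remainder.
  remainder -2b^2 + b ≠ 0; add g_3 = -2b^2 + b to the basis.

The other S-polynomials (S(f_1,g_3), S(f_2,g_3)) all reduce to 0 modulo the current basis, so we have a Gröbner basis.
Inter-reduce: drop elements whose leading term is divisible by another's, tail-reduce, and make monic.
Reduced Gröbner basis: {a^2 + a - 2b, ab + 2a + b + 2, b^2 + 2b}.

Buchberger on the second generating set:
h_1 = -a^2 - 2ab + a - 1, LT = a^2.
h_2 = -2ab + a - 2b + 1, LT = ab.

S(h_1,h_2): lcm = a^2b. S = -2a^2 + 2ab^2 - 2ab - 2a + b.
  leading term a^2: subtract (2)·h_1 from -2a^2 + 2ab^2 - 2ab - 2a + b → 2ab^2 + 2ab + a + b + 2
  leading term ab^2: subtract (-b)·h_2 from 2ab^2 + 2ab + a + b + 2 → -2ab + a - 2b^2 + 2b + 2
  leading term ab: subtract (1)·h_2 from -2ab + a - 2b^2 + 2b + 2 → -2b^2 - b + 1
  leading term b^2: no divisor's leading term divides it; move -2b^2 to the remainder.
  leading term b: no divisor's leading term divides it; move -b to the remainder.
  leading term 1: no divisor's leading term divides it; move 1 to the remainder.
  remainder -2b^2 - b + 1 ≠ 0; add k_3 = -2b^2 - b + 1 to the basis.

The other S-polynomials (S(h_1,k_3), S(h_2,k_3)) all reduce to 0 modulo the current basis, so we have a Gröbner basis.
Inter-reduce: drop elements whose leading term is divisible by another's, tail-reduce, and make monic.
Reduced Gröbner basis: {a^2 - 2b + 2, ab + 2a + b + 2, b^2 - 2b + 2}.

Since the reduced bases disagree, the two ideals are not the same.
The same test decides containment: I ⊆ J iff every generator of I reduces to 0 modulo a Gröbner basis of J.

No, the ideals differ.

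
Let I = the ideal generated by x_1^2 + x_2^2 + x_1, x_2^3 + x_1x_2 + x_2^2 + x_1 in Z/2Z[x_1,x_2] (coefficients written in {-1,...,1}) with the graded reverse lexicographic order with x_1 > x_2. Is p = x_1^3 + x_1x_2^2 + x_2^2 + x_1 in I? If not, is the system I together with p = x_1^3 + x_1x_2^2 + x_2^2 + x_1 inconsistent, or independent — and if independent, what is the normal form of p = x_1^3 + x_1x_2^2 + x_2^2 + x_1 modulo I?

x_1^3 + x_1x_2^2 + x_2^2 + x_1 lies in I (it reduces to 0).

First compute the reduced Gröbner basis of I by Buchberger's algorithm.
f_1 = x_1^2 + x_2^2 + x_1, LT = x_1^2.
f_2 = x_2^3 + x_1x_2 + x_2^2 + x_1, LT = x_2^3.

The S-polynomials (S(f_1,f_2)) all reduce to 0 modulo the current basis, so we have a Gröbner basis.
Inter-reduce: drop elements whose leading term is divisible by another's, tail-reduce, and make monic.
Reduced Gröbner basis: {x_2^3 + x_1x_2 + x_2^2 + x_1, x_1^2 + x_2^2 + x_1}.
Label its elements g_1 = x_2^3 + x_1x_2 + x_2^2 + x_1, g_2 = x_1^2 + x_2^2 + x_1.

Reduce p = x_1^3 + x_1x_2^2 + x_2^2 + x_1 modulo G:
  leading term x_1^3: subtract (x_1)·g_2 from x_1^3 + x_1x_2^2 + x_2^2 + x_1 → x_1^2 + x_2^2 + x_1
  leading term x_1^2: subtract (1)·g_2 from x_1^2 + x_2^2 + x_1 → 0
  normal form = 0.
Since the normal form is 0, p ∈ I.

The remainder on division by a Gröbner basis is unique — it is the normal form.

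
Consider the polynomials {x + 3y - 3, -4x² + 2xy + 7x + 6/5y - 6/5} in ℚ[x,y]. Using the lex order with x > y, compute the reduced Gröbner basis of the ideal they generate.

f_1 = x + 3y - 3, LT = x.
f_2 = -4x² + 2xy + 7x + 6/5y - 6/5, LT = x².

S(f_1,f_2): lcm = x². S = 7/2xy - 5/4x + 3/10y - 3/10.
  reduce S modulo (f_1, f_2):
  remainder -21/2y² + 291/20y - 81/20 ≠ 0; add g_3 = -21/2y² + 291/20y - 81/20 to the basis.

The other S-polynomials (S(f_1,g_3), S(f_2,g_3)) all reduce to 0 modulo the current basis, so we have a Gröbner basis.
Inter-reduce: drop elements whose leading term is divisible by another's, tail-reduce, and make monic.

G = {x + 3y - 3, y² - 97/70y + 27/70}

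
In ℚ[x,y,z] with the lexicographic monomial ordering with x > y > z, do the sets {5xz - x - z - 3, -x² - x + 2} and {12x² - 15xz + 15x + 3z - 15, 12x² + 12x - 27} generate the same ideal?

Two ideals are equal iff their reduced Gröbner bases coincide (the reduced basis is unique for a fixed ordering).
Buchberger on the first generating set:
f_1 = 5xz - x - z - 3, LT = xz.
f_2 = -x² - x + 2, LT = x².

S(f_1,f_2): lcm = x²z. S = -⅕x² - 6/5xz - ⅗x + 2z.
  reduce S modulo (f_1, f_2):
  remainder -16/25x + 44/25z - 28/25 ≠ 0; add g_3 = -16/25x + 44/25z - 28/25 to the basis.

S(f_1,g_3): lcm = xz. S = -⅕x + 11/4z² - 39/20z - ⅗.
  reduce S modulo (f_1, f_2, g_3):
  remainder 11/4z² - 5/2z - ¼ ≠ 0; add g_4 = 11/4z² - 5/2z - ¼ to the basis.

The other S-polynomials (S(f_2,g_3), S(f_1,g_4), S(f_2,g_4), S(g_3,g_4)) all reduce to 0 modulo the current basis, so we have a Gröbner basis.
Inter-reduce: drop elements whose leading term is divisible by another's, tail-reduce, and make monic.
Reduced Gröbner basis: {x - 11/4z + 7/4, z² - 10/11z - 1/11}.

Buchberger on the second generating set:
h_1 = 12x² - 15xz + 15x + 3z - 15, LT = x².
h_2 = 12x² + 12x - 27, LT = x².

S(h_1,h_2): lcm = x². S = -5/4xz + ¼x + ¼z + 1.
  reduce S modulo (h_1, h_2):
  remainder -5/4xz + ¼x + ¼z + 1 ≠ 0; add k_3 = -5/4xz + ¼x + ¼z + 1 to the basis.

S(h_1,k_3): lcm = x²z. S = ⅕x² - 5/4xz² + 29/20xz + ⅘x + ¼z² - 5/4z.
  reduce S modulo (h_1, h_2, k_3):
  remainder 21/25x - 201/100z + 141/100 ≠ 0; add k_4 = 21/25x - 201/100z + 141/100 to the basis.

S(k_3,k_4): lcm = xz. S = -⅕x + 67/28z² - 263/140z - ⅘.
  reduce S modulo (h_1, h_2, k_3, k_4):
  remainder 67/28z² - 33/14z - 13/28 ≠ 0; add k_5 = 67/28z² - 33/14z - 13/28 to the basis.

The other S-polynomials (S(h_2,k_3), S(h_1,k_4), S(h_2,k_4), S(h_1,k_5), S(h_2,k_5), S(k_3,k_5), S(k_4,k_5)) all reduce to 0 modulo the current basis, so we have a Gröbner basis.
Inter-reduce: drop elements whose leading term is divisible by another's, tail-reduce, and make monic.
Reduced Gröbner basis: {x - 67/28z + 47/28, z² - 66/67z - 13/67}.

Since the reduced bases disagree, the two ideals are not the same.
The choice of monomial ordering does not affect the verdict — as long as both bases are computed under the same ordering, their equality decides ideal equality.

No, the ideals differ.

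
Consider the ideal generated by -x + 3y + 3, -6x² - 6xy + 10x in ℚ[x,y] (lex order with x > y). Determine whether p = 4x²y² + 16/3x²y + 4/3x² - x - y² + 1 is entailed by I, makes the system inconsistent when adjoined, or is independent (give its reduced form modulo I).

First compute the reduced Gröbner basis of I by Buchberger's algorithm.
f_1 = -x + 3y + 3, LT = x.
f_2 = -6x² - 6xy + 10x, LT = x².

S(f_1,f_2): lcm = x². S = -4xy - 4/3x.
  leading term xy: subtract (4y)·f_1 from -4xy - 4/3x → -4/3x - 12y² - 12y
  leading term x: subtract (4/3)·f_1 from -4/3x - 12y² - 12y → -12y² - 16y - 4
  leading term y²: no divisor's leading term divides it; move -12y² to the remainder.
  leading term y: no divisor's leading term divides it; move -16y to the remainder.
  leading term 1: no divisor's leading term divides it; move -4 to the remainder.
  remainder -12y² - 16y - 4 ≠ 0; add h_3 = -12y² - 16y - 4 to the basis.

The other S-polynomials (S(f_1,h_3), S(f_2,h_3)) all reduce to 0 modulo the current basis, so we have a Gröbner basis.
Inter-reduce: drop elements whose leading term is divisible by another's, tail-reduce, and make monic.
Reduced Gröbner basis: {x - 3y - 3, y² + 4/3y + ⅓}.
Label its elements g_1 = x - 3y - 3, g_2 = y² + 4/3y + ⅓.

Reduce p = 4x²y² + 16/3x²y + 4/3x² - x - y² + 1 modulo G:
  leading term x²y²: subtract (4xy²)·g_1 from 4x²y² + 16/3x²y + 4/3x² - x - y² + 1 → 16/3x²y + 4/3x² + 12xy³ + 12xy² - x - y² + 1
  leading term x²y: subtract (16/3xy)·g_1 from 16/3x²y + 4/3x² + 12xy³ + 12xy² - x - y² + 1 → 4/3x² + 12xy³ + 28xy² + 16xy - x - y² + 1
  leading term x²: subtract (4/3x)·g_1 from 4/3x² + 12xy³ + 28xy² + 16xy - x - y² + 1 → 12xy³ + 28xy² + 20xy + 3x - y² + 1
  leading term xy³: subtract (12y³)·g_1 from 12xy³ + 28xy² + 20xy + 3x - y² + 1 → 28xy² + 20xy + 3x + 36y⁴ + 36y³ - y² + 1
  leading term xy²: subtract (28y²)·g_1 from 28xy² + 20xy + 3x + 36y⁴ + 36y³ - y² + 1 → 20xy + 3x + 36y⁴ + 120y³ + 83y² + 1
  leading term xy: subtract (20y)·g_1 from 20xy + 3x + 36y⁴ + 120y³ + 83y² + 1 → 3x + 36y⁴ + 120y³ + 143y² + 60y + 1
  leading term x: subtract (3)·g_1 from 3x + 36y⁴ + 120y³ + 143y² + 60y + 1 → 36y⁴ + 120y³ + 143y² + 69y + 10
  leading term y⁴: subtract (36y²)·g_2 from 36y⁴ + 120y³ + 143y² + 69y + 10 → 72y³ + 131y² + 69y + 10
  leading term y³: subtract (72y)·g_2 from 72y³ + 131y² + 69y + 10 → 35y² + 45y + 10
  leading term y²: subtract (35)·g_2 from 35y² + 45y + 10 → -5/3y - 5/3
  leading term y: no divisor's leading term divides it; move -5/3y to the remainder.
  leading term 1: no divisor's leading term divides it; move -5/3 to the remainder.
  normal form = -5/3y - 5/3.
The normal form is nonzero, so p ∉ I. Since p minus its normal form lies in I, I + (p) = I + (r) where r = -5/3y - 5/3; decide whether this ideal is the whole ring.
Run Buchberger on G together with r (pairs among the g_i already reduce to 0 since G is a Gröbner basis):
g_1 = x - 3y - 3, LT = x.
g_2 = y² + 4/3y + ⅓, LT = y².
r = -5/3y - 5/3, LT = y.

The S-polynomials (S(g_1,g_2), S(g_1,r), S(g_2,r)) all reduce to 0 modulo the current basis, so we have a Gröbner basis.
Inter-reduce: drop elements whose leading term is divisible by another's, tail-reduce, and make monic.
Reduced Gröbner basis: {x, y + 1}.
The reduced Gröbner basis of I + (p) is {x, y + 1} ≠ {1}, a proper ideal, so the enlarged system stays consistent: p is independent of I, with normal form -5/3y - 5/3.

4x²y² + 16/3x²y + 4/3x² - x - y² + 1 is independent of I; its normal form modulo I is -5/3y - 5/3.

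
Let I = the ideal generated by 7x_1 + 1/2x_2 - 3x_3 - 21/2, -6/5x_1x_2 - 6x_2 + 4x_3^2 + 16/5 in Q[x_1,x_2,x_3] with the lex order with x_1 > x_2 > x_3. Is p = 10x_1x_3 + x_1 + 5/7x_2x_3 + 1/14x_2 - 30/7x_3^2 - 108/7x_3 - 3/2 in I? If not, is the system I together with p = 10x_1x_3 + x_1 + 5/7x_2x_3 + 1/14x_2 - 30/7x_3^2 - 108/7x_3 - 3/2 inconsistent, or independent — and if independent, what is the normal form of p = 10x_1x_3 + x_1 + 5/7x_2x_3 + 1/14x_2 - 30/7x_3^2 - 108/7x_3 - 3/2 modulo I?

First compute the reduced Gröbner basis of I by Buchberger's algorithm.
f_1 = 7x_1 + 1/2x_2 - 3x_3 - 21/2, LT = x_1.
f_2 = -6/5x_1x_2 - 6x_2 + 4x_3^2 + 16/5, LT = x_1x_2.

S(f_1,f_2): lcm = x_1x_2. S = 1/14x_2^2 - 3/7x_2x_3 - 13/2x_2 + 10/3x_3^2 + 8/3.
  leading term x_2^2: no divisor's leading term divides it; move 1/14x_2^2 to the remainder.
  leading term x_2x_3: no divisor's leading term divides it; move -3/7x_2x_3 to the remainder.
  leading term x_2: no divisor's leading term divides it; move -13/2x_2 to the remainder.
  leading term x_3^2: no divisor's leading term divides it; move 10/3x_3^2 to the remainder.
  leading term 1: no divisor's leading term divides it; move 8/3 to the remainder.
  remainder 1/14x_2^2 - 3/7x_2x_3 - 13/2x_2 + 10/3x_3^2 + 8/3 ≠ 0; add h_3 = 1/14x_2^2 - 3/7x_2x_3 - 13/2x_2 + 10/3x_3^2 + 8/3 to the basis.

S(f_1,h_3): leading monomials are coprime, so the S-polynomial reduces to 0 (Buchberger's first criterion).
S(f_2,h_3): lcm = x_1x_2^2. S = 6x_1x_2x_3 + 91x_1x_2 - 140/3x_1x_3^2 - 112/3x_1 + 5x_2^2 - 10/3x_2x_3^2 - 8/3x_2.
  leading term x_1x_2x_3: subtract (6/7x_2x_3)·f_1 from 6x_1x_2x_3 + 91x_1x_2 - 140/3x_1x_3^2 - 112/3x_1 + 5x_2^2 - 10/3x_2x_3^2 - 8/3x_2 → 91x_1x_2 - 140/3x_1x_3^2 - 112/3x_1 - 3/7x_2^2x_3 + 5x_2^2 - 16/21x_2x_3^2 + 9x_2x_3 - 8/3x_2
  leading term x_1x_2: subtract (13x_2)·f_1 from 91x_1x_2 - 140/3x_1x_3^2 - 112/3x_1 - 3/7x_2^2x_3 + 5x_2^2 - 16/21x_2x_3^2 + 9x_2x_3 - 8/3x_2 → -140/3x_1x_3^2 - 112/3x_1 - 3/7x_2^2x_3 - 3/2x_2^2 - 16/21x_2x_3^2 + 48x_2x_3 + 803/6x_2
  leading term x_1x_3^2: subtract (-20/3x_3^2)·f_1 from -140/3x_1x_3^2 - 112/3x_1 - 3/7x_2^2x_3 - 3/2x_2^2 - 16/21x_2x_3^2 + 48x_2x_3 + 803/6x_2 → -112/3x_1 - 3/7x_2^2x_3 - 3/2x_2^2 + 18/7x_2x_3^2 + 48x_2x_3 + 803/6x_2 - 20x_3^3 - 70x_3^2
  leading term x_1: subtract (-16/3)·f_1 from -112/3x_1 - 3/7x_2^2x_3 - 3/2x_2^2 + 18/7x_2x_3^2 + 48x_2x_3 + 803/6x_2 - 20x_3^3 - 70x_3^2 → -3/7x_2^2x_3 - 3/2x_2^2 + 18/7x_2x_3^2 + 48x_2x_3 + 273/2x_2 - 20x_3^3 - 70x_3^2 - 16x_3 - 56
  leading term x_2^2x_3: subtract (-6x_3)·h_3 from -3/7x_2^2x_3 - 3/2x_2^2 + 18/7x_2x_3^2 + 48x_2x_3 + 273/2x_2 - 20x_3^3 - 70x_3^2 - 16x_3 - 56 → -3/2x_2^2 + 9x_2x_3 + 273/2x_2 - 70x_3^2 - 56
  leading term x_2^2: subtract (-21)·h_3 from -3/2x_2^2 + 9x_2x_3 + 273/2x_2 - 70x_3^2 - 56 → 0
  remainder 0.

Every S-polynomial of the final basis reduces to 0, so we have a Gröbner basis.
Inter-reduce: drop elements whose leading term is divisible by another's, tail-reduce, and make monic.
Reduced Gröbner basis: {x_1 + 1/14x_2 - 3/7x_3 - 3/2, x_2^2 - 6x_2x_3 - 91x_2 + 140/3x_3^2 + 112/3}.
Label its elements g_1 = x_1 + 1/14x_2 - 3/7x_3 - 3/2, g_2 = x_2^2 - 6x_2x_3 - 91x_2 + 140/3x_3^2 + 112/3.

Reduce p = 10x_1x_3 + x_1 + 5/7x_2x_3 + 1/14x_2 - 30/7x_3^2 - 108/7x_3 - 3/2 modulo G:
  leading term x_1x_3: subtract (10x_3)·g_1 from 10x_1x_3 + x_1 + 5/7x_2x_3 + 1/14x_2 - 30/7x_3^2 - 108/7x_3 - 3/2 → x_1 + 1/14x_2 - 3/7x_3 - 3/2
  leading term x_1: subtract (1)·g_1 from x_1 + 1/14x_2 - 3/7x_3 - 3/2 → 0
  normal form = 0.
Since the normal form is 0, p ∈ I.

The remainder on division by a Gröbner basis is unique — it is the normal form.

10x_1x_3 + x_1 + 5/7x_2x_3 + 1/14x_2 - 30/7x_3^2 - 108/7x_3 - 3/2 lies in I (it reduces to 0).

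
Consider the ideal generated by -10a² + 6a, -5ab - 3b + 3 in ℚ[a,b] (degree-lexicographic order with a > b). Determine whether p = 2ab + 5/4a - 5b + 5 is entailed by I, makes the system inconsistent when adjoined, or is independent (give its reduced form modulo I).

First compute the reduced Gröbner basis of I by Buchberger's algorithm.
f_1 = -10a² + 6a, LT = a².
f_2 = -5ab - 3b + 3, LT = ab.

S(f_1,f_2): lcm = a²b. S = -6/5ab + ⅗a.
  reduce S modulo (f_1, f_2):
  remainder ⅗a + 18/25b - 18/25 ≠ 0; add h_3 = ⅗a + 18/25b - 18/25 to the basis.

S(f_2,h_3): lcm = ab. S = -6/5b² + 9/5b - ⅗.
  reduce S modulo (f_1, f_2, h_3):
  remainder -6/5b² + 9/5b - ⅗ ≠ 0; add h_4 = -6/5b² + 9/5b - ⅗ to the basis.

The other S-polynomials (S(f_1,h_3), S(f_1,h_4), S(f_2,h_4), S(h_3,h_4)) all reduce to 0 modulo the current basis, so we have a Gröbner basis.
Inter-reduce: drop elements whose leading term is divisible by another's, tail-reduce, and make monic.
Reduced Gröbner basis: {b² - 3/2b + ½, a + 6/5b - 6/5}.
Label its elements g_1 = b² - 3/2b + ½, g_2 = a + 6/5b - 6/5.

Reduce p = 2ab + 5/4a - 5b + 5 modulo G:
  leading term ab: subtract (2b)·g_2 from 2ab + 5/4a - 5b + 5 → -12/5b² + 5/4a - 13/5b + 5
  leading term b²: subtract (-12/5)·g_1 from -12/5b² + 5/4a - 13/5b + 5 → 5/4a - 31/5b + 31/5
  leading term a: subtract (5/4)·g_2 from 5/4a - 31/5b + 31/5 → -77/10b + 77/10
  leading term b: no divisor's leading term divides it; move -77/10b to the remainder.
  leading term 1: no divisor's leading term divides it; move 77/10 to the remainder.
  normal form = -77/10b + 77/10.
The normal form is nonzero, so p ∉ I. Since p minus its normal form lies in I, I + (p) = I + (r) where r = -77/10b + 77/10; decide whether this ideal is the whole ring.
Run Buchberger on G together with r (pairs among the g_i already reduce to 0 since G is a Gröbner basis):
g_1 = b² - 3/2b + ½, LT = b².
g_2 = a + 6/5b - 6/5, LT = a.
r = -77/10b + 77/10, LT = b.

The S-polynomials (S(g_1,g_2), S(g_1,r), S(g_2,r)) all reduce to 0 modulo the current basis, so we have a Gröbner basis.
Inter-reduce: drop elements whose leading term is divisible by another's, tail-reduce, and make monic.
Reduced Gröbner basis: {a, b - 1}.
The reduced Gröbner basis of I + (p) is {a, b - 1} ≠ {1}, a proper ideal, so the enlarged system stays consistent: p is independent of I, with normal form -77/10b + 77/10.

2ab + 5/4a - 5b + 5 is independent of I; its normal form modulo I is -77/10b + 77/10.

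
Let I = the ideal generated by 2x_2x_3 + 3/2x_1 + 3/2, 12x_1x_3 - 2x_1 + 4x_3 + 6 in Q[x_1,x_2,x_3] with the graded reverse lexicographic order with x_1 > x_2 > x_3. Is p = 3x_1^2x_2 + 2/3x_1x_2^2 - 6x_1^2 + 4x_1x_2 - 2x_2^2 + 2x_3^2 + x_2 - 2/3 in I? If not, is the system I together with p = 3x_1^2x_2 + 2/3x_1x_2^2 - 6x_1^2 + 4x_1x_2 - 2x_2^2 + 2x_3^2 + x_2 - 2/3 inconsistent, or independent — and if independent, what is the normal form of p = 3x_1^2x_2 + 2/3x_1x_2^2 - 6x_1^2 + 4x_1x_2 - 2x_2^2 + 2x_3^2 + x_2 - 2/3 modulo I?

First compute the reduced Gröbner basis of I by Buchberger's algorithm.
f_1 = 2x_2x_3 + 3/2x_1 + 3/2, LT = x_2x_3.
f_2 = 12x_1x_3 - 2x_1 + 4x_3 + 6, LT = x_1x_3.

S(f_1,f_2): lcm = x_1x_2x_3. S = 3/4x_1^2 + 1/6x_1x_2 - 1/3x_2x_3 + 3/4x_1 - 1/2x_2.
  leading term x_1^2: no divisor's leading term divides it; move 3/4x_1^2 to the remainder.
  leading term x_1x_2: no divisor's leading term divides it; move 1/6x_1x_2 to the remainder.
  leading term x_2x_3: subtract (-1/6)·f_1 from -1/3x_2x_3 + 3/4x_1 - 1/2x_2 → x_1 - 1/2x_2 + 1/4
  leading term x_1: no divisor's leading term divides it; move x_1 to the remainder.
  leading term x_2: no divisor's leading term divides it; move -1/2x_2 to the remainder.
  leading term 1: no divisor's leading term divides it; move 1/4 to the remainder.
  remainder 3/4x_1^2 + 1/6x_1x_2 + x_1 - 1/2x_2 + 1/4 ≠ 0; add h_3 = 3/4x_1^2 + 1/6x_1x_2 + x_1 - 1/2x_2 + 1/4 to the basis.

The other S-polynomials (S(f_1,h_3), S(f_2,h_3)) all reduce to 0 modulo the current basis, so we have a Gröbner basis.
Inter-reduce: drop elements whose leading term is divisible by another's, tail-reduce, and make monic.
Reduced Gröbner basis: {x_1^2 + 2/9x_1x_2 + 4/3x_1 - 2/3x_2 + 1/3, x_1x_3 - 1/6x_1 + 1/3x_3 + 1/2, x_2x_3 + 3/4x_1 + 3/4}.
Label its elements g_1 = x_1^2 + 2/9x_1x_2 + 4/3x_1 - 2/3x_2 + 1/3, g_2 = x_1x_3 - 1/6x_1 + 1/3x_3 + 1/2, g_3 = x_2x_3 + 3/4x_1 + 3/4.

Reduce p = 3x_1^2x_2 + 2/3x_1x_2^2 - 6x_1^2 + 4x_1x_2 - 2x_2^2 + 2x_3^2 + x_2 - 2/3 modulo G:
  leading term x_1^2x_2: subtract (3x_2)·g_1 from 3x_1^2x_2 + 2/3x_1x_2^2 - 6x_1^2 + 4x_1x_2 - 2x_2^2 + 2x_3^2 + x_2 - 2/3 → -6x_1^2 + 2x_3^2 - 2/3
  leading term x_1^2: subtract (-6)·g_1 from -6x_1^2 + 2x_3^2 - 2/3 → 4/3x_1x_2 + 2x_3^2 + 8x_1 - 4x_2 + 4/3
  leading term x_1x_2: no divisor's leading term divides it; move 4/3x_1x_2 to the remainder.
  leading term x_3^2: no divisor's leading term divides it; move 2x_3^2 to the remainder.
  leading term x_1: no divisor's leading term divides it; move 8x_1 to the remainder.
  leading term x_2: no divisor's leading term divides it; move -4x_2 to the remainder.
  leading term 1: no divisor's leading term divides it; move 4/3 to the remainder.
  normal form = 4/3x_1x_2 + 2x_3^2 + 8x_1 - 4x_2 + 4/3.
The normal form is nonzero, so p ∉ I. Since p minus its normal form lies in I, I + (p) = I + (r) where r = 4/3x_1x_2 + 2x_3^2 + 8x_1 - 4x_2 + 4/3; decide whether this ideal is the whole ring.
Run Buchberger on G together with r (pairs among the g_i already reduce to 0 since G is a Gröbner basis):
g_1 = x_1^2 + 2/9x_1x_2 + 4/3x_1 - 2/3x_2 + 1/3, LT = x_1^2.
g_2 = x_1x_3 - 1/6x_1 + 1/3x_3 + 1/2, LT = x_1x_3.
g_3 = x_2x_3 + 3/4x_1 + 3/4, LT = x_2x_3.
r = 4/3x_1x_2 + 2x_3^2 + 8x_1 - 4x_2 + 4/3, LT = x_1x_2.

S(g_1,r): lcm = x_1^2x_2. S = 2/9x_1x_2^2 - 3/2x_1x_3^2 - 6x_1^2 + 13/3x_1x_2 - 2/3x_2^2 - x_1 + 1/3x_2.
  leading term x_1x_2^2: subtract (1/6x_2)·r from 2/9x_1x_2^2 - 3/2x_1x_3^2 - 6x_1^2 + 13/3x_1x_2 - 2/3x_2^2 - x_1 + 1/3x_2 → -3/2x_1x_3^2 - 1/3x_2x_3^2 - 6x_1^2 + 3x_1x_2 - x_1 + 1/9x_2
  leading term x_1x_3^2: subtract (-3/2x_3)·g_2 from -3/2x_1x_3^2 - 1/3x_2x_3^2 - 6x_1^2 + 3x_1x_2 - x_1 + 1/9x_2 → -1/3x_2x_3^2 - 6x_1^2 + 3x_1x_2 - 1/4x_1x_3 + 1/2x_3^2 - x_1 + 1/9x_2 + 3/4x_3
  leading term x_2x_3^2: subtract (-1/3x_3)·g_3 from -1/3x_2x_3^2 - 6x_1^2 + 3x_1x_2 - 1/4x_1x_3 + 1/2x_3^2 - x_1 + 1/9x_2 + 3/4x_3 → -6x_1^2 + 3x_1x_2 + 1/2x_3^2 - x_1 + 1/9x_2 + x_3
  leading term x_1^2: subtract (-6)·g_1 from -6x_1^2 + 3x_1x_2 + 1/2x_3^2 - x_1 + 1/9x_2 + x_3 → 13/3x_1x_2 + 1/2x_3^2 + 7x_1 - 35/9x_2 + x_3 + 2
  leading term x_1x_2: subtract (13/4)·r from 13/3x_1x_2 + 1/2x_3^2 + 7x_1 - 35/9x_2 + x_3 + 2 → -6x_3^2 - 19x_1 + 82/9x_2 + x_3 - 7/3
  leading term x_3^2: no divisor's leading term divides it; move -6x_3^2 to the remainder.
  leading term x_1: no divisor's leading term divides it; move -19x_1 to the remainder.
  leading term x_2: no divisor's leading term divides it; move 82/9x_2 to the remainder.
  leading term x_3: no divisor's leading term divides it; move x_3 to the remainder.
  leading term 1: no divisor's leading term divides it; move -7/3 to the remainder.
  remainder -6x_3^2 - 19x_1 + 82/9x_2 + x_3 - 7/3 ≠ 0; add m_5 = -6x_3^2 - 19x_1 + 82/9x_2 + x_3 - 7/3 to the basis.

S(g_3,m_5): lcm = x_2x_3^2. S = -19/6x_1x_2 + 41/27x_2^2 + 3/4x_1x_3 + 1/6x_2x_3 - 7/18x_2 + 3/4x_3.
  leading term x_1x_2: subtract (-19/8)·r from -19/6x_1x_2 + 41/27x_2^2 + 3/4x_1x_3 + 1/6x_2x_3 - 7/18x_2 + 3/4x_3 → 41/27x_2^2 + 3/4x_1x_3 + 1/6x_2x_3 + 19/4x_3^2 + 19x_1 - 89/9x_2 + 3/4x_3 + 19/6
  leading term x_2^2: no divisor's leading term divides it; move 41/27x_2^2 to the remainder.
  leading term x_1x_3: subtract (3/4)·g_2 from 3/4x_1x_3 + 1/6x_2x_3 + 19/4x_3^2 + 19x_1 - 89/9x_2 + 3/4x_3 + 19/6 → 1/6x_2x_3 + 19/4x_3^2 + 153/8x_1 - 89/9x_2 + 1/2x_3 + 67/24
  leading term x_2x_3: subtract (1/6)·g_3 from 1/6x_2x_3 + 19/4x_3^2 + 153/8x_1 - 89/9x_2 + 1/2x_3 + 67/24 → 19/4x_3^2 + 19x_1 - 89/9x_2 + 1/2x_3 + 8/3
  leading term x_3^2: subtract (-19/24)·m_5 from 19/4x_3^2 + 19x_1 - 89/9x_2 + 1/2x_3 + 8/3 → 95/24x_1 - 289/108x_2 + 31/24x_3 + 59/72
  leading term x_1: no divisor's leading term divides it; move 95/24x_1 to the remainder.
  leading term x_2: no divisor's leading term divides it; move -289/108x_2 to the remainder.
  leading term x_3: no divisor's leading term divides it; move 31/24x_3 to the remainder.
  leading term 1: no divisor's leading term divides it; move 59/72 to the remainder.
  remainder 41/27x_2^2 + 95/24x_1 - 289/108x_2 + 31/24x_3 + 59/72 ≠ 0; add m_6 = 41/27x_2^2 + 95/24x_1 - 289/108x_2 + 31/24x_3 + 59/72 to the basis.

The other S-polynomials (S(g_1,g_2), S(g_1,g_3), S(g_2,g_3), S(g_2,r), S(g_3,r), S(g_1,m_5), S(g_2,m_5), S(r,m_5), S(g_1,m_6), S(g_2,m_6), S(g_3,m_6), S(r,m_6), S(m_5,m_6)) all reduce to 0 modulo the current basis, so we have a Gröbner basis.
Inter-reduce: drop elements whose leading term is divisible by another's, tail-reduce, and make monic.
Reduced Gröbner basis: {x_1^2 + 19/18x_1 - 41/81x_2 - 1/18x_3 + 13/54, x_1x_2 + 5/4x_1 - 13/18x_2 + 1/4x_3 + 5/12, x_2^2 + 855/328x_1 - 289/164x_2 + 279/328x_3 + 177/328, x_1x_3 - 1/6x_1 + 1/3x_3 + 1/2, x_2x_3 + 3/4x_1 + 3/4, x_3^2 + 19/6x_1 - 41/27x_2 - 1/6x_3 + 7/18}.
The reduced Gröbner basis of I + (p) is {x_1^2 + 19/18x_1 - 41/81x_2 - 1/18x_3 + 13/54, x_1x_2 + 5/4x_1 - 13/18x_2 + 1/4x_3 + 5/12, x_2^2 + 855/328x_1 - 289/164x_2 + 279/328x_3 + 177/328, x_1x_3 - 1/6x_1 + 1/3x_3 + 1/2, x_2x_3 + 3/4x_1 + 3/4, x_3^2 + 19/6x_1 - 41/27x_2 - 1/6x_3 + 7/18} ≠ {1}, a proper ideal, so the enlarged system stays consistent: p is independent of I, with normal form 4/3x_1x_2 + 2x_3^2 + 8x_1 - 4x_2 + 4/3.

3x_1^2x_2 + 2/3x_1x_2^2 - 6x_1^2 + 4x_1x_2 - 2x_2^2 + 2x_3^2 + x_2 - 2/3 is independent of I; its normal form modulo I is 4/3x_1x_2 + 2x_3^2 + 8x_1 - 4x_2 + 4/3.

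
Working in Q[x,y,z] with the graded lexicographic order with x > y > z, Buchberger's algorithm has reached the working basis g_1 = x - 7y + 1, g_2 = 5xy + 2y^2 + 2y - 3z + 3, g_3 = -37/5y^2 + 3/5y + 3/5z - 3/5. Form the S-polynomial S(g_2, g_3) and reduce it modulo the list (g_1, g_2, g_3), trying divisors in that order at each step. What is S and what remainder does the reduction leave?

S(g_2, g_3) = 2/5y^3 + 3/37xy + 3/37xz + 2/5y^2 - 3/5yz - 3/37x + 3/5y; remainder on division = 0.

lcm(LM(g_2), LM(g_3)) = xy^2.
S = (lcm/LT(g_2))·g_2 − (lcm/LT(g_3))·g_3 = 2/5y^3 + 3/37xy + 3/37xz + 2/5y^2 - 3/5yz - 3/37x + 3/5y.
Reduce S modulo (g_1, g_2, g_3) in that order:
  leading term y^3: subtract (-2/37y)·g_3 from 2/5y^3 + 3/37xy + 3/37xz + 2/5y^2 - 3/5yz - 3/37x + 3/5y → 3/37xy + 3/37xz + 16/37y^2 - 21/37yz - 3/37x + 21/37y
  leading term xy: subtract (3/37y)·g_1 from 3/37xy + 3/37xz + 16/37y^2 - 21/37yz - 3/37x + 21/37y → 3/37xz + y^2 - 21/37yz - 3/37x + 18/37y
  leading term xz: subtract (3/37z)·g_1 from 3/37xz + y^2 - 21/37yz - 3/37x + 18/37y → y^2 - 3/37x + 18/37y - 3/37z
  leading term y^2: subtract (-5/37)·g_3 from y^2 - 3/37x + 18/37y - 3/37z → -3/37x + 21/37y - 3/37
  leading term x: subtract (-3/37)·g_1 from -3/37x + 21/37y - 3/37 → 0
The remainder is 0, so this S-polynomial contributes no new basis element.
This is the inner loop of Buchberger's algorithm — each nonzero remainder becomes a new basis element.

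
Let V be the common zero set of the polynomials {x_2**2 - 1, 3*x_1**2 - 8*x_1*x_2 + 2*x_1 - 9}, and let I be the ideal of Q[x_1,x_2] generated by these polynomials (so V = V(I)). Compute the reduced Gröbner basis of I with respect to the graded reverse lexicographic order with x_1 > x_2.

f_1 = x_2**2 - 1, LT = x_2**2.
f_2 = 3*x_1**2 - 8*x_1*x_2 + 2*x_1 - 9, LT = x_1**2.

The S-polynomials (S(f_1,f_2)) all reduce to 0 modulo the current basis, so we have a Gröbner basis.

G = {x_1**2 - 8/3*x_1*x_2 + 2/3*x_1 - 3, x_2**2 - 1}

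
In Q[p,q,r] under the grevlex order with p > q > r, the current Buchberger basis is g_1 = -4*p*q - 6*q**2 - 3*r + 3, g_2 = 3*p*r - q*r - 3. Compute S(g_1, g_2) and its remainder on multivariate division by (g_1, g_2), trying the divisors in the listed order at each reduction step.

S(g_1, g_2) = 11/6*q**2*r + 3/4*r**2 + q - 3/4*r; remainder on division = 11/6*q**2*r + 3/4*r**2 + q - 3/4*r.

lcm(LM(g_1), LM(g_2)) = p*q*r.
S = (lcm/LT(g_1))·g_1 − (lcm/LT(g_2))·g_2 = 11/6*q**2*r + 3/4*r**2 + q - 3/4*r.
Reduce S modulo (g_1, g_2) in that order:
  leading term q**2*r: no divisor's leading term divides it; move 11/6*q**2*r to the remainder.
  leading term r**2: no divisor's leading term divides it; move 3/4*r**2 to the remainder.
  leading term q: no divisor's leading term divides it; move q to the remainder.
  leading term r: no divisor's leading term divides it; move -3/4*r to the remainder.
The remainder 11/6*q**2*r + 3/4*r**2 + q - 3/4*r is nonzero, so it would be added as the next basis element.
This is the inner loop of Buchberger's algorithm — each nonzero remainder becomes a new basis element.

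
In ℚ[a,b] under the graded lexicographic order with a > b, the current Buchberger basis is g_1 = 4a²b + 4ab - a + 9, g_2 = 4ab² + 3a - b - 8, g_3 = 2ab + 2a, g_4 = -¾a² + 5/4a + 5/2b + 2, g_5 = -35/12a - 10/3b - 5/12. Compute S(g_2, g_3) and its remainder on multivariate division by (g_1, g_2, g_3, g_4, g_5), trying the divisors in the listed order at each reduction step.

lcm(LM(g_2), LM(g_3)) = ab².
S = (lcm/LT(g_2))·g_2 − (lcm/LT(g_3))·g_3 = -ab + ¾a - ¼b - 2.
Reduce S modulo (g_1, g_2, g_3, g_4, g_5) in that order:
  leading term ab: subtract (-½)·g_3 from -ab + ¾a - ¼b - 2 → 7/4a - ¼b - 2
  leading term a: subtract (-⅗)·g_5 from 7/4a - ¼b - 2 → -9/4b - 9/4
  leading term b: no divisor's leading term divides it; move -9/4b to the remainder.
  leading term 1: no divisor's leading term divides it; move -9/4 to the remainder.
The remainder -9/4b - 9/4 is nonzero, so it would be added as the next basis element.

S(g_2, g_3) = -ab + ¾a - ¼b - 2; remainder on division = -9/4b - 9/4.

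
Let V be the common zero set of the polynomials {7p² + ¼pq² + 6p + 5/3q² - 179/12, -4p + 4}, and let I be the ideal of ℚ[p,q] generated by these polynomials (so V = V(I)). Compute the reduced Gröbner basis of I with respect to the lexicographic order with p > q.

f_1 = 7p² + ¼pq² + 6p + 5/3q² - 179/12, LT = p².
f_2 = -4p + 4, LT = p.

S(f_1,f_2): lcm = p². S = 1/28pq² + 13/7p + 5/21q² - 179/84.
  reduce S modulo (f_1, f_2):
  remainder 23/84q² - 23/84 ≠ 0; add g_3 = 23/84q² - 23/84 to the basis.

The other S-polynomials (S(f_1,g_3), S(f_2,g_3)) all reduce to 0 modulo the current basis, so we have a Gröbner basis.
Inter-reduce: drop elements whose leading term is divisible by another's, tail-reduce, and make monic.

G = {p - 1, q² - 1}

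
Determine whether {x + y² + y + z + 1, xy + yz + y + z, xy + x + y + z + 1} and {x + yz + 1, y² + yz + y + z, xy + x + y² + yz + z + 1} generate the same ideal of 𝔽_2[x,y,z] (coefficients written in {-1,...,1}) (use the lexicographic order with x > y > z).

Two ideals are equal iff their reduced Gröbner bases coincide (the reduced basis is unique for a fixed ordering).
Buchberger on the first generating set:
f_1 = x + y² + y + z + 1, LT = x.
f_2 = xy + yz + y + z, LT = xy.
f_3 = xy + x + y + z + 1, LT = xy.

S(f_1,f_2): lcm = xy. S = y³ + y² + z.
  leading term y³: no divisor's leading term divides it; move y³ to the remainder.
  leading term y²: no divisor's leading term divides it; move y² to the remainder.
  leading term z: no divisor's leading term divides it; move z to the remainder.
  remainder y³ + y² + z ≠ 0; add g_4 = y³ + y² + z to the basis.

S(f_1,f_3): lcm = xy. S = x + y³ + y² + yz + z + 1.
  leading term x: subtract (1)·f_1 from x + y³ + y² + yz + z + 1 → y³ + yz + y
  leading term y³: subtract (1)·g_4 from y³ + yz + y → y² + yz + y + z
  leading term y²: no divisor's leading term divides it; move y² to the remainder.
  leading term yz: no divisor's leading term divides it; move yz to the remainder.
  leading term y: no divisor's leading term divides it; move y to the remainder.
  leading term z: no divisor's leading term divides it; move z to the remainder.
  remainder y² + yz + y + z ≠ 0; add g_5 = y² + yz + y + z to the basis.

S(f_3,g_4): lcm = xy³. S = xz + y³ + y²z + y².
  leading term xz: subtract (z)·f_1 from xz + y³ + y²z + y² → y³ + y² + yz + z² + z
  leading term y³: subtract (1)·g_4 from y³ + y² + yz + z² + z → yz + z²
  leading term yz: no divisor's leading term divides it; move yz to the remainder.
  leading term z²: no divisor's leading term divides it; move z² to the remainder.
  remainder yz + z² ≠ 0; add g_6 = yz + z² to the basis.

S(f_2,g_5): lcm = xy². S = xyz + xy + xz + y²z + y² + yz.
  leading term xyz: subtract (yz)·f_1 from xyz + xy + xz + y²z + y² + yz → xy + xz + y³z + y² + yz²
  leading term xy: subtract (y)·f_1 from xy + xz + y³z + y² + yz² → xz + y³z + y³ + yz² + yz + y
  leading term xz: subtract (z)·f_1 from xz + y³z + y³ + yz² + yz + y → y³z + y³ + y²z + yz² + y + z² + z
  leading term y³z: subtract (z)·g_4 from y³z + y³ + y²z + yz² + y + z² + z → y³ + yz² + y + z
  leading term y³: subtract (1)·g_4 from y³ + yz² + y + z → y² + yz² + y
  leading term y²: subtract (1)·g_5 from y² + yz² + y → yz² + yz + z
  leading term yz²: subtract (z)·g_6 from yz² + yz + z → yz + z³ + z
  leading term yz: subtract (1)·g_6 from yz + z³ + z → z³ + z² + z
  leading term z³: no divisor's leading term divides it; move z³ to the remainder.
  leading term z²: no divisor's leading term divides it; move z² to the remainder.
  leading term z: no divisor's leading term divides it; move z to the remainder.
  remainder z³ + z² + z ≠ 0; add g_7 = z³ + z² + z to the basis.

The other S-polynomials (S(f_2,f_3), S(f_1,g_4), S(f_2,g_4), S(f_1,g_5), S(f_3,g_5), S(g_4,g_5), S(f_1,g_6), S(f_2,g_6), S(f_3,g_6), S(g_4,g_6), S(g_5,g_6), S(f_1,g_7), S(f_2,g_7), S(f_3,g_7), S(g_4,g_7), S(g_5,g_7), S(g_6,g_7)) all reduce to 0 modulo the current basis, so we have a Gröbner basis.
Inter-reduce: drop elements whose leading term is divisible by another's, tail-reduce, and make monic.
Reduced Gröbner basis: {x + z² + 1, y² + y + z² + z, yz + z², z³ + z² + z}.

Buchberger on the second generating set:
h_1 = x + yz + 1, LT = x.
h_2 = y² + yz + y + z, LT = y².
h_3 = xy + x + y² + yz + z + 1, LT = xy.

S(h_1,h_3): lcm = xy. S = x + y²z + y² + yz + y + z + 1.
  leading term x: subtract (1)·h_1 from x + y²z + y² + yz + y + z + 1 → y²z + y² + y + z
  leading term y²z: subtract (z)·h_2 from y²z + y² + y + z → y² + yz² + yz + y + z² + z
  leading term y²: subtract (1)·h_2 from y² + yz² + yz + y + z² + z → yz² + z²
  leading term yz²: no divisor's leading term divides it; move yz² to the remainder.
  leading term z²: no divisor's leading term divides it; move z² to the remainder.
  remainder yz² + z² ≠ 0; add k_4 = yz² + z² to the basis.

The other S-polynomials (S(h_1,h_2), S(h_2,h_3), S(h_1,k_4), S(h_2,k_4), S(h_3,k_4)) all reduce to 0 modulo the current basis, so we have a Gröbner basis.
Inter-reduce: drop elements whose leading term is divisible by another's, tail-reduce, and make monic.
Reduced Gröbner basis: {x + yz + 1, y² + yz + y + z, yz² + z²}.

The bases are distinct; the ideals are different.

No, the ideals differ.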